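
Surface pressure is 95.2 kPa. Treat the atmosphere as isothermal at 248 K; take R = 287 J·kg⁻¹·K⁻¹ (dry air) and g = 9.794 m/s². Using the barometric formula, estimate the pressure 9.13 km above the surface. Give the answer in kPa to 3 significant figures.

P ≈ 27.1 kPa

Scale height: H = RT/g = 287 × 248 / 9.794 = 7267.3 m.
Barometric formula: P = P₀ exp(−z/H).
z/H = 9130.0/7267.3 = 1.2563; exp(−1.2563) = 0.28471.
P = 95.2 × 0.28471 = 27.104 kPa.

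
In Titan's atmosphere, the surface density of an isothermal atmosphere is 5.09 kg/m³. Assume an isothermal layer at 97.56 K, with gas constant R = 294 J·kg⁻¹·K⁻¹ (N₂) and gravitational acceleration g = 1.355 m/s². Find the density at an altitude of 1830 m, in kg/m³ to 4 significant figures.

ρ ≈ 4.668 kg/m³

Scale height: H = RT/g = 294 × 97.56 / 1.355 = 21168 m.
In an isothermal atmosphere, density decays like pressure: ρ = ρ₀ exp(−z/H).
z/H = 1830.0/21168 = 0.086451; exp(−0.086451) = 0.91718.
ρ = 5.09 × 0.91718 = 4.6684 kg/m³.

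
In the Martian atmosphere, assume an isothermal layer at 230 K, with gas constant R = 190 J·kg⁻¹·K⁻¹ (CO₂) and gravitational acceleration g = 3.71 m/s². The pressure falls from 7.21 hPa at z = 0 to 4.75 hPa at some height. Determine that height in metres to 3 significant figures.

z ≈ 4920 m

Scale height: H = RT/g = 190 × 230 / 3.71 = 11779 m.
Invert the barometric formula: z = H ln(P₀/P).
P₀/P = 7.21/4.75 = 1.5179; ln(1.5179) = 0.41733.
z = 11779 × 0.41733 = 4915.7 m.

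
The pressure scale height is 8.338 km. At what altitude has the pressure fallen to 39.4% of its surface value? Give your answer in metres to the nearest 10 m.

z ≈ 7770 m

Set P/P₀ = exp(−z/H) = 0.394, so z = −H ln(0.394).
−ln(0.394) = 0.93140; z = 8338.0 × 0.93140 = 7766.0 m.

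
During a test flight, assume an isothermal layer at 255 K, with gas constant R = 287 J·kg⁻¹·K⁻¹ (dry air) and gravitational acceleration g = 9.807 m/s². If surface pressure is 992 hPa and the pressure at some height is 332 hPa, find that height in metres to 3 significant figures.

z ≈ 8170 m

Scale height: H = RT/g = 287 × 255 / 9.807 = 7462.5 m.
Invert the barometric formula: z = H ln(P₀/P).
P₀/P = 992/332 = 2.9880; ln(2.9880) = 1.0946.
z = 7462.5 × 1.0946 = 8168.5 m.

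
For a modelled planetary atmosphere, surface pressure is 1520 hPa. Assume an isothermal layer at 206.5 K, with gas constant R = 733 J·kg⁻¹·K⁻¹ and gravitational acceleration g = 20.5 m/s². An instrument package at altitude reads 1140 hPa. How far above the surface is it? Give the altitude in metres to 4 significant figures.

z ≈ 2124 m

Scale height: H = RT/g = 733 × 206.5 / 20.5 = 7383.6 m.
Invert the barometric formula: z = H ln(P₀/P).
P₀/P = 1520/1140 = 1.3333; ln(1.3333) = 0.28766.
z = 7383.6 × 0.28766 = 2124.0 m.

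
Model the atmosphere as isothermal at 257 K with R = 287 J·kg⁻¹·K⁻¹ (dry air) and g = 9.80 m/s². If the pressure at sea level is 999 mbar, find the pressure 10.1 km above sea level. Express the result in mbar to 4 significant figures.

Scale height: H = RT/g = 287 × 257 / 9.80 = 7526.4 m.
Barometric formula: P = P₀ exp(−z/H).
z/H = 10100/7526.4 = 1.3419; exp(−1.3419) = 0.26135.
P = 999 × 0.26135 = 261.09 mbar.

P ≈ 261.1 mbar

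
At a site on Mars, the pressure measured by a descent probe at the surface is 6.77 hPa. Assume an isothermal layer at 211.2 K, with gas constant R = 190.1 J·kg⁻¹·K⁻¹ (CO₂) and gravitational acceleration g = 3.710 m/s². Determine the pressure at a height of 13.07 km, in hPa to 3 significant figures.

Scale height: H = RT/g = 190.1 × 211.2 / 3.710 = 10822 m.
Barometric formula: P = P₀ exp(−z/H).
z/H = 13070/10822 = 1.2077; exp(−1.2077) = 0.29888.
P = 6.77 × 0.29888 = 2.0234 hPa.

P ≈ 2.02 hPa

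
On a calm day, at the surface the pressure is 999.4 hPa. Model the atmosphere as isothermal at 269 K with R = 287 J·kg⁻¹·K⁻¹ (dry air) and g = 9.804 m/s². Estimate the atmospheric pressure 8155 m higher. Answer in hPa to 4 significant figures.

P ≈ 354.8 hPa

Scale height: H = RT/g = 287 × 269 / 9.804 = 7874.6 m.
Barometric formula: P = P₀ exp(−z/H).
z/H = 8155.0/7874.6 = 1.0356; exp(−1.0356) = 0.35501.
P = 999.4 × 0.35501 = 354.80 hPa.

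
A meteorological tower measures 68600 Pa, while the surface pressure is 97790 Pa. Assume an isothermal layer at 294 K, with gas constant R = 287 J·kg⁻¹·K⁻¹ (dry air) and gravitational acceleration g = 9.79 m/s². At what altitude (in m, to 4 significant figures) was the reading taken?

Scale height: H = RT/g = 287 × 294 / 9.79 = 8618.8 m.
Invert the barometric formula: z = H ln(P₀/P).
P₀/P = 97790/68600 = 1.4255; ln(1.4255) = 0.35452.
z = 8618.8 × 0.35452 = 3055.5 m.

z ≈ 3056 m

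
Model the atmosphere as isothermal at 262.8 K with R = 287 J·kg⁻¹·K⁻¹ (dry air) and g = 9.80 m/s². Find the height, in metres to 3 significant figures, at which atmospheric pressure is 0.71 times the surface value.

Scale height: H = RT/g = 287 × 262.8 / 9.80 = 7696.3 m.
Set P/P₀ = exp(−z/H) = 0.71, so z = −H ln(0.71).
−ln(0.71) = 0.34249; z = 7696.3 × 0.34249 = 2635.9 m.

z ≈ 2640 m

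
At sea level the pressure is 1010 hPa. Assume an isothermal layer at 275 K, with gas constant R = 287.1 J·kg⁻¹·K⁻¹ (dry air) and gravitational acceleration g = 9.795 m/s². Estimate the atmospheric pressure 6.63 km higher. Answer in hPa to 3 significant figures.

P ≈ 444 hPa

Scale height: H = RT/g = 287.1 × 275 / 9.795 = 8060.5 m.
Barometric formula: P = P₀ exp(−z/H).
z/H = 6630.0/8060.5 = 0.82253; exp(−0.82253) = 0.43932.
P = 1010 × 0.43932 = 443.71 hPa.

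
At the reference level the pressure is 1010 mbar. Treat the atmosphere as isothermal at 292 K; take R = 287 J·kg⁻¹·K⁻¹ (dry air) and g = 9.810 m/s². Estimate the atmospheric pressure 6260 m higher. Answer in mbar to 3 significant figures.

Scale height: H = RT/g = 287 × 292 / 9.810 = 8542.7 m.
Barometric formula: P = P₀ exp(−z/H).
z/H = 6260.0/8542.7 = 0.73279; exp(−0.73279) = 0.48057.
P = 1010 × 0.48057 = 485.38 mbar.

P ≈ 485 mbar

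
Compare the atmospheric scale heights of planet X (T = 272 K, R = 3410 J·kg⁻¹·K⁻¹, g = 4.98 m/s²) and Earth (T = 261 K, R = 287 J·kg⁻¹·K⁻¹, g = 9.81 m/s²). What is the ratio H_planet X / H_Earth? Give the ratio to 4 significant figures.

H_planet X/H_Earth ≈ 24.39

H = RT/g for each body.
H_planet X = 3410 × 272 / 4.98 = 186250 m.
H_Earth = 287 × 261 / 9.81 = 7635.8 m.
H_planet X/H_Earth = 186250/7635.8 = 24.392.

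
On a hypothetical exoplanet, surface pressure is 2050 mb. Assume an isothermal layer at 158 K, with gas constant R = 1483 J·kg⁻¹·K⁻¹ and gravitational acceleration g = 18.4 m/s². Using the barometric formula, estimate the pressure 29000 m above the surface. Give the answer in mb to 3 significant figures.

P ≈ 210 mb

Scale height: H = RT/g = 1483 × 158 / 18.4 = 12734 m.
Barometric formula: P = P₀ exp(−z/H).
z/H = 29000/12734 = 2.2774; exp(−2.2774) = 0.10255.
P = 2050 × 0.10255 = 210.23 mb.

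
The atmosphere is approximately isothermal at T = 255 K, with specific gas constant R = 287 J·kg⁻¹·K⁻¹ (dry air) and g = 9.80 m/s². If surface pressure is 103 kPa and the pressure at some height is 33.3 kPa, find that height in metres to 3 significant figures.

z ≈ 8430 m

Scale height: H = RT/g = 287 × 255 / 9.80 = 7467.9 m.
Invert the barometric formula: z = H ln(P₀/P).
P₀/P = 103/33.3 = 3.0931; ln(3.0931) = 1.1292.
z = 7467.9 × 1.1292 = 8432.8 m.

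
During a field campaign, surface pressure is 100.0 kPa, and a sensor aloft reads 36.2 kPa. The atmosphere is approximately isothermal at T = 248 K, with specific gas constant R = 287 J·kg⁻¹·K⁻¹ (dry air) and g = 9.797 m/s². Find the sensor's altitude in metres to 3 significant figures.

z ≈ 7380 m

Scale height: H = RT/g = 287 × 248 / 9.797 = 7265.1 m.
Invert the barometric formula: z = H ln(P₀/P).
P₀/P = 100.0/36.2 = 2.7624; ln(2.7624) = 1.0161.
z = 7265.1 × 1.0161 = 7382.1 m.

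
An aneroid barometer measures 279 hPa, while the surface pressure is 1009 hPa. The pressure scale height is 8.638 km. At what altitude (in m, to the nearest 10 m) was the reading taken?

z ≈ 11100 m

Invert the barometric formula: z = H ln(P₀/P).
P₀/P = 1009/279 = 3.6165; ln(3.6165) = 1.2855.
z = 8638.0 × 1.2855 = 11104 m.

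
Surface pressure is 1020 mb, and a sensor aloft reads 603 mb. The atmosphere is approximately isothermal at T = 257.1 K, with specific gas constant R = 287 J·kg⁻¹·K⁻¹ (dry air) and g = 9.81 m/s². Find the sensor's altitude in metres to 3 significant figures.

z ≈ 3950 m

Scale height: H = RT/g = 287 × 257.1 / 9.81 = 7521.7 m.
Invert the barometric formula: z = H ln(P₀/P).
P₀/P = 1020/603 = 1.6915; ln(1.6915) = 0.52562.
z = 7521.7 × 0.52562 = 3953.6 m.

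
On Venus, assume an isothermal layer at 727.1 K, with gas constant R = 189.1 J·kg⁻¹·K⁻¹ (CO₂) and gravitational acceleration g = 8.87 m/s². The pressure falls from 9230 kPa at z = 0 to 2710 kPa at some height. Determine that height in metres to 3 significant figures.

Scale height: H = RT/g = 189.1 × 727.1 / 8.87 = 15501 m.
Invert the barometric formula: z = H ln(P₀/P).
P₀/P = 9230/2710 = 3.4059; ln(3.4059) = 1.2255.
z = 15501 × 1.2255 = 18996 m.

z ≈ 19000 m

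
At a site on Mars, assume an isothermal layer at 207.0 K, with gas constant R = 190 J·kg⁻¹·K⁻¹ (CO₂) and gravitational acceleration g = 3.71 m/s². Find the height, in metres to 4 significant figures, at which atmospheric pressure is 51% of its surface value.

Scale height: H = RT/g = 190 × 207.0 / 3.71 = 10601 m.
Set P/P₀ = exp(−z/H) = 0.51, so z = −H ln(0.51).
−ln(0.51) = 0.67334; z = 10601 × 0.67334 = 7138.1 m.

z ≈ 7138 m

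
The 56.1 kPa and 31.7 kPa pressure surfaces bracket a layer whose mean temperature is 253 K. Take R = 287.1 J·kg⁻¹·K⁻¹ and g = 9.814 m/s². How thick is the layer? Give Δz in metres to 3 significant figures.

Δz ≈ 4220 m

Hypsometric equation: Δz = (R T̄/g) ln(P₁/P₂).
R T̄/g = 287.1 × 253 / 9.814 = 7401.3 m.
ln(56.1/31.7) = ln(1.7697) = 0.57081.
Δz = 7401.3 × 0.57081 = 4224.7 m.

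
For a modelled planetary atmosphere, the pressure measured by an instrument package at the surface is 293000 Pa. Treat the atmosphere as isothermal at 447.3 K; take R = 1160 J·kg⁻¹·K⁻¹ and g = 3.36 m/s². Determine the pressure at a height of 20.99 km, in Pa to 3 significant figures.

P ≈ 256000 Pa

Scale height: H = RT/g = 1160 × 447.3 / 3.36 = 154420 m.
Barometric formula: P = P₀ exp(−z/H).
z/H = 20990/154420 = 0.13593; exp(−0.13593) = 0.87290.
P = 293000 × 0.87290 = 255760 Pa.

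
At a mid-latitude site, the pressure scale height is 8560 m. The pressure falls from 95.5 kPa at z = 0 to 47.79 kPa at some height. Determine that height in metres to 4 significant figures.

z ≈ 5926 m

Invert the barometric formula: z = H ln(P₀/P).
P₀/P = 95.5/47.79 = 1.9983; ln(1.9983) = 0.69230.
z = 8560.0 × 0.69230 = 5926.1 m.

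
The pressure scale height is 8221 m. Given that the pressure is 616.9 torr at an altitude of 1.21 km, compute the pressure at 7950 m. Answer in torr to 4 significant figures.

Between two levels, P₂ = P₁ exp(−Δz/H) with Δz = z₂ − z₁.
Δz = 7950.0 − 1210.0 = 6740.0 m; Δz/H = 6740.0/8221.0 = 0.81985.
P₂ = 616.9 × exp(−0.81985) = 616.9 × 0.44050 = 271.74 torr.

P ≈ 271.7 torr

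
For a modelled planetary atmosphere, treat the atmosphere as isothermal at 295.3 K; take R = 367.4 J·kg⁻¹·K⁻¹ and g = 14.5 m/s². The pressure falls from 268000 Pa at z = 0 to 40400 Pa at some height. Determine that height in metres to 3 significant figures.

z ≈ 14200 m

Scale height: H = RT/g = 367.4 × 295.3 / 14.5 = 7482.3 m.
Invert the barometric formula: z = H ln(P₀/P).
P₀/P = 268000/40400 = 6.6337; ln(6.6337) = 1.8922.
z = 7482.3 × 1.8922 = 14158 m.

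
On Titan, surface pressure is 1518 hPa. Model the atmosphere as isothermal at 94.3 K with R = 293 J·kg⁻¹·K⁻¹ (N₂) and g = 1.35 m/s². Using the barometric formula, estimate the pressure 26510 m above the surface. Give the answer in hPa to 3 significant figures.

P ≈ 416 hPa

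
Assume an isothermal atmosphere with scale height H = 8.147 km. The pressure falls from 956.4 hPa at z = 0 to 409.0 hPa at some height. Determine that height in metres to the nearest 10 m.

z ≈ 6920 m

Invert the barometric formula: z = H ln(P₀/P).
P₀/P = 956.4/409.0 = 2.3384; ln(2.3384) = 0.84947.
z = 8147.0 × 0.84947 = 6920.6 m.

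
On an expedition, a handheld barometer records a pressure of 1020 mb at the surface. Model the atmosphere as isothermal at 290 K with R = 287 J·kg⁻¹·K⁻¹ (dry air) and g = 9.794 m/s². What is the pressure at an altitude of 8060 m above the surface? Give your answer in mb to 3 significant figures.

P ≈ 395 mb

Scale height: H = RT/g = 287 × 290 / 9.794 = 8498.1 m.
Barometric formula: P = P₀ exp(−z/H).
z/H = 8060.0/8498.1 = 0.94845; exp(−0.94845) = 0.38734.
P = 1020 × 0.38734 = 395.09 mb.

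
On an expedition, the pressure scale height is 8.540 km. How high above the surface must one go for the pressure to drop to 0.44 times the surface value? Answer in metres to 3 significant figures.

z ≈ 7010 m

Set P/P₀ = exp(−z/H) = 0.44, so z = −H ln(0.44).
−ln(0.44) = 0.82098; z = 8540.0 × 0.82098 = 7011.2 m.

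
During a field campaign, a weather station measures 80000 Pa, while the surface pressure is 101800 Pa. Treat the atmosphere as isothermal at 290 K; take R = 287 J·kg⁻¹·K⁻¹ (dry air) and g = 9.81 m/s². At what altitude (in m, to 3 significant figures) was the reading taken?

z ≈ 2040 m

Scale height: H = RT/g = 287 × 290 / 9.81 = 8484.2 m.
Invert the barometric formula: z = H ln(P₀/P).
P₀/P = 101800/80000 = 1.2725; ln(1.2725) = 0.24098.
z = 8484.2 × 0.24098 = 2044.5 m.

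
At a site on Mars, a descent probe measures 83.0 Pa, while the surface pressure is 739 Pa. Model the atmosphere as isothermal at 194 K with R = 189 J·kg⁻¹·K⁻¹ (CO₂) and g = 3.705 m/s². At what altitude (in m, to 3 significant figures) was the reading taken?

z ≈ 21600 m

Scale height: H = RT/g = 189 × 194 / 3.705 = 9896.4 m.
Invert the barometric formula: z = H ln(P₀/P).
P₀/P = 739/83.0 = 8.9036; ln(8.9036) = 2.1865.
z = 9896.4 × 2.1865 = 21638 m.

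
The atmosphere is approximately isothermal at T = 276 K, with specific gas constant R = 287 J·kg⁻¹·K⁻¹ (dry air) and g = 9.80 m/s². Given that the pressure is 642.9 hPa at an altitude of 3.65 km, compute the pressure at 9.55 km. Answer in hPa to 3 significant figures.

P ≈ 310 hPa

Scale height: H = RT/g = 287 × 276 / 9.80 = 8082.9 m.
Between two levels, P₂ = P₁ exp(−Δz/H) with Δz = z₂ − z₁.
Δz = 9550.0 − 3650.0 = 5900.0 m; Δz/H = 5900.0/8082.9 = 0.72994.
P₂ = 642.9 × exp(−0.72994) = 642.9 × 0.48194 = 309.84 hPa.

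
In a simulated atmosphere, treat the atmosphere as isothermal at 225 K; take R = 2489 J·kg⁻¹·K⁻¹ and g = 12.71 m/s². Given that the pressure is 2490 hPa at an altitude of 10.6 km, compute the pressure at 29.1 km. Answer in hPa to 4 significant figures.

Scale height: H = RT/g = 2489 × 225 / 12.71 = 44062 m.
Between two levels, P₂ = P₁ exp(−Δz/H) with Δz = z₂ − z₁.
Δz = 29100 − 10600 = 18500 m; Δz/H = 18500/44062 = 0.41986.
P₂ = 2490 × exp(−0.41986) = 2490 × 0.65714 = 1636.3 hPa.

P ≈ 1636 hPa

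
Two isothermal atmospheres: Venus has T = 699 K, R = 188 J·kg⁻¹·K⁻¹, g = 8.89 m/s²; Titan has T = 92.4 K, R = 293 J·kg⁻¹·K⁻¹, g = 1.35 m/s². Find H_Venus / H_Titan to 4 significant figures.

H_Venus/H_Titan ≈ 0.7371

H = RT/g for each body.
H_Venus = 188 × 699 / 8.89 = 14782 m.
H_Titan = 293 × 92.4 / 1.35 = 20054 m.
H_Venus/H_Titan = 14782/20054 = 0.73711.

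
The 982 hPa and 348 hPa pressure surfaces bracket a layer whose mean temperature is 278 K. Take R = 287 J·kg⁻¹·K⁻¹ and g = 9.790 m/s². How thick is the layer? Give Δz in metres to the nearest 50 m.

Δz ≈ 8450 m

Hypsometric equation: Δz = (R T̄/g) ln(P₁/P₂).
R T̄/g = 287 × 278 / 9.790 = 8149.7 m.
ln(982/348) = ln(2.8218) = 1.0374.
Δz = 8149.7 × 1.0374 = 8454.5 m.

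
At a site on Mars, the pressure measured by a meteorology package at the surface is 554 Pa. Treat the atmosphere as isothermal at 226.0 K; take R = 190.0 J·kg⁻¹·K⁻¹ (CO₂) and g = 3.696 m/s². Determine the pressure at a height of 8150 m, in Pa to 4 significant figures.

P ≈ 274.7 Pa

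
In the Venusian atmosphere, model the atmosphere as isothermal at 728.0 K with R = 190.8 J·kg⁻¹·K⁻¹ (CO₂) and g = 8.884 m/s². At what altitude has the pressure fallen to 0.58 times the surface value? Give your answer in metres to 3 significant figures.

z ≈ 8520 m

Scale height: H = RT/g = 190.8 × 728.0 / 8.884 = 15635 m.
Set P/P₀ = exp(−z/H) = 0.58, so z = −H ln(0.58).
−ln(0.58) = 0.54473; z = 15635 × 0.54473 = 8516.9 m.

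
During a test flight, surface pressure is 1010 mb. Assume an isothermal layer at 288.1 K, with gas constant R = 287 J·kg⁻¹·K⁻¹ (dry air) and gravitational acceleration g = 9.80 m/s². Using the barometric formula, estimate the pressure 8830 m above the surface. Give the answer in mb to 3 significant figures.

P ≈ 355 mb

Scale height: H = RT/g = 287 × 288.1 / 9.80 = 8437.2 m.
Barometric formula: P = P₀ exp(−z/H).
z/H = 8830.0/8437.2 = 1.0466; exp(−1.0466) = 0.35113.
P = 1010 × 0.35113 = 354.64 mb.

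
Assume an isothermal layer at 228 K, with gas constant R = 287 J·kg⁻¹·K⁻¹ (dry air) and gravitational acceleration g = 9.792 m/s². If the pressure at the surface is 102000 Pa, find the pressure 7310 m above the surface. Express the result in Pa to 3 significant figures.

Scale height: H = RT/g = 287 × 228 / 9.792 = 6682.6 m.
Barometric formula: P = P₀ exp(−z/H).
z/H = 7310.0/6682.6 = 1.0939; exp(−1.0939) = 0.33491.
P = 102000 × 0.33491 = 34161 Pa.

P ≈ 34200 Pa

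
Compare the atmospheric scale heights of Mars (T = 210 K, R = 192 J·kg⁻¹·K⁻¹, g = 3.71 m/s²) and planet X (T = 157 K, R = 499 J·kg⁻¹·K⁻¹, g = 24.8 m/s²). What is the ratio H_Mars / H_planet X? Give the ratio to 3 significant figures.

H = RT/g for each body.
H_Mars = 192 × 210 / 3.71 = 10868 m.
H_planet X = 499 × 157 / 24.8 = 3159.0 m.
H_Mars/H_planet X = 10868/3159.0 = 3.4403.

H_Mars/H_planet X ≈ 3.44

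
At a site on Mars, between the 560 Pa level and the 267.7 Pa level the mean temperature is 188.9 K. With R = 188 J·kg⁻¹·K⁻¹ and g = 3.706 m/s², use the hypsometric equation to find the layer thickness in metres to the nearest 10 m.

Hypsometric equation: Δz = (R T̄/g) ln(P₁/P₂).
R T̄/g = 188 × 188.9 / 3.706 = 9582.6 m.
ln(560/267.7) = ln(2.0919) = 0.73807.
Δz = 9582.6 × 0.73807 = 7072.6 m.

Δz ≈ 7070 m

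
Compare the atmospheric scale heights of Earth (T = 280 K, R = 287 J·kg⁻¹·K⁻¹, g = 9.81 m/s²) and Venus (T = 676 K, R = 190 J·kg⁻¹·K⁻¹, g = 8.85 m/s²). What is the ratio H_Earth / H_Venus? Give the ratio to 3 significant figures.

H = RT/g for each body.
H_Earth = 287 × 280 / 9.81 = 8191.6 m.
H_Venus = 190 × 676 / 8.85 = 14513 m.
H_Earth/H_Venus = 8191.6/14513 = 0.56443.

H_Earth/H_Venus ≈ 0.564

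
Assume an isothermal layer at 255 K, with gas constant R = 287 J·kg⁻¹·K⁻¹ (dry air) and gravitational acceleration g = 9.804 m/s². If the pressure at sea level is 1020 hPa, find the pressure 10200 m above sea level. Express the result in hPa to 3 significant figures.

Scale height: H = RT/g = 287 × 255 / 9.804 = 7464.8 m.
Barometric formula: P = P₀ exp(−z/H).
z/H = 10200/7464.8 = 1.3664; exp(−1.3664) = 0.25502.
P = 1020 × 0.25502 = 260.12 hPa.

P ≈ 260 hPa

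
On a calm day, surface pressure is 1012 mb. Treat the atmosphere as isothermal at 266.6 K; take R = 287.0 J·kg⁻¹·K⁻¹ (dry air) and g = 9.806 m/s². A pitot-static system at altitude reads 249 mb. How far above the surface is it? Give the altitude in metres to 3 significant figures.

z ≈ 10900 m

Scale height: H = RT/g = 287.0 × 266.6 / 9.806 = 7802.8 m.
Invert the barometric formula: z = H ln(P₀/P).
P₀/P = 1012/249 = 4.0643; ln(4.0643) = 1.4022.
z = 7802.8 × 1.4022 = 10941 m.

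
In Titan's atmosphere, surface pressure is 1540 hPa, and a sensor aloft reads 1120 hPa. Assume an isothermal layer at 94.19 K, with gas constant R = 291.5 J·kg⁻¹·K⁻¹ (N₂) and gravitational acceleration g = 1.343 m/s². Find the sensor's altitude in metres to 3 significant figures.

Scale height: H = RT/g = 291.5 × 94.19 / 1.343 = 20444 m.
Invert the barometric formula: z = H ln(P₀/P).
P₀/P = 1540/1120 = 1.3750; ln(1.3750) = 0.31845.
z = 20444 × 0.31845 = 6510.4 m.

z ≈ 6510 m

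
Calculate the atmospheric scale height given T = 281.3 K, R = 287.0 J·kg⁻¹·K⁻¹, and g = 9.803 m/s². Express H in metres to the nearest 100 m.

The scale height of an isothermal atmosphere is H = RT/g.
H = 287.0 × 281.3 / 9.803 = 80733/9.803 = 8235.5 m.

H ≈ 8200 m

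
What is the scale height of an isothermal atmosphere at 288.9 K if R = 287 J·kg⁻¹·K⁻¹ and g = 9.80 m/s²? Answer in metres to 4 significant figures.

H ≈ 8461 m

The scale height of an isothermal atmosphere is H = RT/g.
H = 287 × 288.9 / 9.80 = 82914/9.80 = 8460.6 m.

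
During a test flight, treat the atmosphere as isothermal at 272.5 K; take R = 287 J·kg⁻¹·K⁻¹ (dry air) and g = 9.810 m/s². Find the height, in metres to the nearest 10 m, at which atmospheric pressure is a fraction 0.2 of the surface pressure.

z ≈ 12830 m

Scale height: H = RT/g = 287 × 272.5 / 9.810 = 7972.2 m.
Set P/P₀ = exp(−z/H) = 0.2, so z = −H ln(0.2).
−ln(0.2) = 1.6094; z = 7972.2 × 1.6094 = 12830 m.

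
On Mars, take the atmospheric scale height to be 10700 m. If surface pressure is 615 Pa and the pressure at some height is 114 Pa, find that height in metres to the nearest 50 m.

Invert the barometric formula: z = H ln(P₀/P).
P₀/P = 615/114 = 5.3947; ln(5.3947) = 1.6854.
z = 10700 × 1.6854 = 18034 m.

z ≈ 18050 m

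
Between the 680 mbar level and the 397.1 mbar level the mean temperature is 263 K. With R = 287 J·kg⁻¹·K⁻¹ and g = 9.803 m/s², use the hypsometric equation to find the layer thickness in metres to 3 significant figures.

Δz ≈ 4140 m

Hypsometric equation: Δz = (R T̄/g) ln(P₁/P₂).
R T̄/g = 287 × 263 / 9.803 = 7699.8 m.
ln(680/397.1) = ln(1.7124) = 0.53790.
Δz = 7699.8 × 0.53790 = 4141.7 m.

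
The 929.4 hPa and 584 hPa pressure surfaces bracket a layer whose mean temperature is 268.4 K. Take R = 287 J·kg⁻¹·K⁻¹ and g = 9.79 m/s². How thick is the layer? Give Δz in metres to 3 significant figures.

Δz ≈ 3660 m

Hypsometric equation: Δz = (R T̄/g) ln(P₁/P₂).
R T̄/g = 287 × 268.4 / 9.79 = 7868.3 m.
ln(929.4/584) = ln(1.5914) = 0.46461.
Δz = 7868.3 × 0.46461 = 3655.7 m.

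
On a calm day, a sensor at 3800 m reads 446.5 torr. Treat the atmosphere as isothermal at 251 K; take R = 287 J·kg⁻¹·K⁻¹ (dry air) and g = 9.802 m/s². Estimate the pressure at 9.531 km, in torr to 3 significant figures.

P ≈ 205 torr

Scale height: H = RT/g = 287 × 251 / 9.802 = 7349.2 m.
Between two levels, P₂ = P₁ exp(−Δz/H) with Δz = z₂ − z₁.
Δz = 9531.0 − 3800.0 = 5731.0 m; Δz/H = 5731.0/7349.2 = 0.77981.
P₂ = 446.5 × exp(−0.77981) = 446.5 × 0.45849 = 204.72 torr.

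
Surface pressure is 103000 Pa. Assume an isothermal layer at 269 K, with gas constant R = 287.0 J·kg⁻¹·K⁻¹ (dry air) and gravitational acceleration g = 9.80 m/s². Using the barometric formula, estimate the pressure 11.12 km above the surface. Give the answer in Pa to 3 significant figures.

Scale height: H = RT/g = 287.0 × 269 / 9.80 = 7877.9 m.
Barometric formula: P = P₀ exp(−z/H).
z/H = 11120/7877.9 = 1.4115; exp(−1.4115) = 0.24378.
P = 103000 × 0.24378 = 25109 Pa.

P ≈ 25100 Pa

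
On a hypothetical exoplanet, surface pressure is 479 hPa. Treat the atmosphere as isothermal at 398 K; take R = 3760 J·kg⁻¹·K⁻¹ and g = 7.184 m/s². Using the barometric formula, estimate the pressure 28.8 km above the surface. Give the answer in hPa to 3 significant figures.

Scale height: H = RT/g = 3760 × 398 / 7.184 = 208310 m.
Barometric formula: P = P₀ exp(−z/H).
z/H = 28800/208310 = 0.13826; exp(−0.13826) = 0.87087.
P = 479 × 0.87087 = 417.15 hPa.

P ≈ 417 hPa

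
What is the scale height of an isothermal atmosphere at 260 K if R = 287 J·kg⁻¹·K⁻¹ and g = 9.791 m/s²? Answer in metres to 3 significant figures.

The scale height of an isothermal atmosphere is H = RT/g.
H = 287 × 260 / 9.791 = 74620/9.791 = 7621.3 m.

H ≈ 7620 m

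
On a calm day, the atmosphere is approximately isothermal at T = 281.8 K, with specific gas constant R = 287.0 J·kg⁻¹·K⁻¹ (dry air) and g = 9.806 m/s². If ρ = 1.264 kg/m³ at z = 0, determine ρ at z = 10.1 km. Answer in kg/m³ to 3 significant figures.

Scale height: H = RT/g = 287.0 × 281.8 / 9.806 = 8247.7 m.
In an isothermal atmosphere, density decays like pressure: ρ = ρ₀ exp(−z/H).
z/H = 10100/8247.7 = 1.2246; exp(−1.2246) = 0.29388.
ρ = 1.264 × 0.29388 = 0.37146 kg/m³.

ρ ≈ 0.371 kg/m³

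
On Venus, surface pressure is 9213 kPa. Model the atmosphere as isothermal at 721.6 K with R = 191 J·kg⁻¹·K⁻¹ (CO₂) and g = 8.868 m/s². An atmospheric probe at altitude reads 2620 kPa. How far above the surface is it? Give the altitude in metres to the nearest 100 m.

z ≈ 19500 m

Scale height: H = RT/g = 191 × 721.6 / 8.868 = 15542 m.
Invert the barometric formula: z = H ln(P₀/P).
P₀/P = 9213/2620 = 3.5164; ln(3.5164) = 1.2574.
z = 15542 × 1.2574 = 19543 m.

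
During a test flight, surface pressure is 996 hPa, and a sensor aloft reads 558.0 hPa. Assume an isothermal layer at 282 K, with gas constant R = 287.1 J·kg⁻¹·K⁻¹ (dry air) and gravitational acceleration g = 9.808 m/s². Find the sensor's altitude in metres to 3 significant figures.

z ≈ 4780 m

Scale height: H = RT/g = 287.1 × 282 / 9.808 = 8254.7 m.
Invert the barometric formula: z = H ln(P₀/P).
P₀/P = 996/558.0 = 1.7849; ln(1.7849) = 0.57936.
z = 8254.7 × 0.57936 = 4782.4 m.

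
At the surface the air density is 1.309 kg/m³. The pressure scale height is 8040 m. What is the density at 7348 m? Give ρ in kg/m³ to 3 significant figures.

In an isothermal atmosphere, density decays like pressure: ρ = ρ₀ exp(−z/H).
z/H = 7348.0/8040.0 = 0.91393; exp(−0.91393) = 0.40095.
ρ = 1.309 × 0.40095 = 0.52484 kg/m³.

ρ ≈ 0.525 kg/m³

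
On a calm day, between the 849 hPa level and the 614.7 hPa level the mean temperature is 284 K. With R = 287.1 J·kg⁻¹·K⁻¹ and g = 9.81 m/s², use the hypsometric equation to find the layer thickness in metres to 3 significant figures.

Δz ≈ 2680 m

Hypsometric equation: Δz = (R T̄/g) ln(P₁/P₂).
R T̄/g = 287.1 × 284 / 9.81 = 8311.6 m.
ln(849/614.7) = ln(1.3812) = 0.32295.
Δz = 8311.6 × 0.32295 = 2684.2 m.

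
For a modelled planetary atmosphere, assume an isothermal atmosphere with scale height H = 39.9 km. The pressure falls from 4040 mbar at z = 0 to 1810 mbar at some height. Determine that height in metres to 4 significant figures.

Invert the barometric formula: z = H ln(P₀/P).
P₀/P = 4040/1810 = 2.2320; ln(2.2320) = 0.80290.
z = 39900 × 0.80290 = 32036 m.

z ≈ 32040 m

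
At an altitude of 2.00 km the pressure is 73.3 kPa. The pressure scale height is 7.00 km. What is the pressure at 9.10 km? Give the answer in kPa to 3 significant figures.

Between two levels, P₂ = P₁ exp(−Δz/H) with Δz = z₂ − z₁.
Δz = 9100.0 − 2000.0 = 7100.0 m; Δz/H = 7100.0/7000.0 = 1.0143.
P₂ = 73.3 × exp(−1.0143) = 73.3 × 0.36266 = 26.583 kPa.

P ≈ 26.6 kPa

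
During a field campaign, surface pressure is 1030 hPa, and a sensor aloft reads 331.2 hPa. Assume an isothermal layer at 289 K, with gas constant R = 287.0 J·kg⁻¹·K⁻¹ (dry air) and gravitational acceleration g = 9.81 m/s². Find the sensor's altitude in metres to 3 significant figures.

z ≈ 9590 m

Scale height: H = RT/g = 287.0 × 289 / 9.81 = 8454.9 m.
Invert the barometric formula: z = H ln(P₀/P).
P₀/P = 1030/331.2 = 3.1099; ln(3.1099) = 1.1346.
z = 8454.9 × 1.1346 = 9592.9 m.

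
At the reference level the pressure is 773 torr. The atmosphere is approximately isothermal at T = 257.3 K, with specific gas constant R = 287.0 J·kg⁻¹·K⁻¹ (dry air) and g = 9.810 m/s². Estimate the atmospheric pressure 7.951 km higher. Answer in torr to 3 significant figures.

P ≈ 269 torr

Scale height: H = RT/g = 287.0 × 257.3 / 9.810 = 7527.5 m.
Barometric formula: P = P₀ exp(−z/H).
z/H = 7951.0/7527.5 = 1.0563; exp(−1.0563) = 0.34774.
P = 773 × 0.34774 = 268.80 torr.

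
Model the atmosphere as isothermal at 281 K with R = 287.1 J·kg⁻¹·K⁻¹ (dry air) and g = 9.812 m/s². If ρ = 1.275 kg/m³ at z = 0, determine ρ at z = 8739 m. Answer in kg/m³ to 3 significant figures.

ρ ≈ 0.440 kg/m³

Scale height: H = RT/g = 287.1 × 281 / 9.812 = 8222.1 m.
In an isothermal atmosphere, density decays like pressure: ρ = ρ₀ exp(−z/H).
z/H = 8739.0/8222.1 = 1.0629; exp(−1.0629) = 0.34545.
ρ = 1.275 × 0.34545 = 0.44045 kg/m³.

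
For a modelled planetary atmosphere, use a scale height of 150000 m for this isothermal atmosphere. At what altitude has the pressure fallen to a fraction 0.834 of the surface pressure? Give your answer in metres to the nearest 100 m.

z ≈ 27200 m

Set P/P₀ = exp(−z/H) = 0.834, so z = −H ln(0.834).
−ln(0.834) = 0.18152; z = 150000 × 0.18152 = 27228 m.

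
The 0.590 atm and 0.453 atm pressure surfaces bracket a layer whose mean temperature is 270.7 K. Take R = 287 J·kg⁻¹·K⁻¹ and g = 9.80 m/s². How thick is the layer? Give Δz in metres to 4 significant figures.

Hypsometric equation: Δz = (R T̄/g) ln(P₁/P₂).
R T̄/g = 287 × 270.7 / 9.80 = 7927.6 m.
ln(0.590/0.453) = ln(1.3024) = 0.26421.
Δz = 7927.6 × 0.26421 = 2094.6 m.

Δz ≈ 2095 m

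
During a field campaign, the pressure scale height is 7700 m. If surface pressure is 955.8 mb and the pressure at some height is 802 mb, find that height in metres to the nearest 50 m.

z ≈ 1350 m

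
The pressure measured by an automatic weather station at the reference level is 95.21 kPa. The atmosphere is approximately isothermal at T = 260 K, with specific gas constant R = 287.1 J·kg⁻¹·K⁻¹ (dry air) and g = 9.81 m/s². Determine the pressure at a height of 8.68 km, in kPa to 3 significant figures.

P ≈ 30.4 kPa

Scale height: H = RT/g = 287.1 × 260 / 9.81 = 7609.2 m.
Barometric formula: P = P₀ exp(−z/H).
z/H = 8680.0/7609.2 = 1.1407; exp(−1.1407) = 0.31960.
P = 95.21 × 0.31960 = 30.429 kPa.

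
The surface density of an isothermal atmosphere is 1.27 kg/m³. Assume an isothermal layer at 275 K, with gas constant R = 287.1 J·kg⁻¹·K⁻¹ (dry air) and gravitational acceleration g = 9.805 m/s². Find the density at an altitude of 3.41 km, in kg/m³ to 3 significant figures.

ρ ≈ 0.832 kg/m³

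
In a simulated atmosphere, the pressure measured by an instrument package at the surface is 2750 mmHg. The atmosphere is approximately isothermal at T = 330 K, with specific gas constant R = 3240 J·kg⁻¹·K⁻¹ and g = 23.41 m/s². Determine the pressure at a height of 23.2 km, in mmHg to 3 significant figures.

P ≈ 1650 mmHg

Scale height: H = RT/g = 3240 × 330 / 23.41 = 45673 m.
Barometric formula: P = P₀ exp(−z/H).
z/H = 23200/45673 = 0.50796; exp(−0.50796) = 0.60172.
P = 2750 × 0.60172 = 1654.7 mmHg.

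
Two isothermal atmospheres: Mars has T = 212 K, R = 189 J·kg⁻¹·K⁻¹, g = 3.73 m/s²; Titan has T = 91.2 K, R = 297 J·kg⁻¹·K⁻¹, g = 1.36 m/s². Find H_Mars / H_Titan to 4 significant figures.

H = RT/g for each body.
H_Mars = 189 × 212 / 3.73 = 10742 m.
H_Titan = 297 × 91.2 / 1.36 = 19916 m.
H_Mars/H_Titan = 10742/19916 = 0.53937.

H_Mars/H_Titan ≈ 0.5394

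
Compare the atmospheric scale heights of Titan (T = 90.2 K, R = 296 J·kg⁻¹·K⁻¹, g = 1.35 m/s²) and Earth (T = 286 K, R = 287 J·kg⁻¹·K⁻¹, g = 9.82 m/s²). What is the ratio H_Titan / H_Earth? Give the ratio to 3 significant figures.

H_Titan/H_Earth ≈ 2.37

H = RT/g for each body.
H_Titan = 296 × 90.2 / 1.35 = 19777 m.
H_Earth = 287 × 286 / 9.82 = 8358.7 m.
H_Titan/H_Earth = 19777/8358.7 = 2.3660.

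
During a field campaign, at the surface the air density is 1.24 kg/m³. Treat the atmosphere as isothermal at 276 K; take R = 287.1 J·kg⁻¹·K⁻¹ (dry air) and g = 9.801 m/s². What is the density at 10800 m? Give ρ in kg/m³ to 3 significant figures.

ρ ≈ 0.326 kg/m³

Scale height: H = RT/g = 287.1 × 276 / 9.801 = 8084.8 m.
In an isothermal atmosphere, density decays like pressure: ρ = ρ₀ exp(−z/H).
z/H = 10800/8084.8 = 1.3358; exp(−1.3358) = 0.26295.
ρ = 1.24 × 0.26295 = 0.32606 kg/m³.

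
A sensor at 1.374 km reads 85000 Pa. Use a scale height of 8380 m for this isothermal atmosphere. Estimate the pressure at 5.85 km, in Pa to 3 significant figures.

P ≈ 49800 Pa

Between two levels, P₂ = P₁ exp(−Δz/H) with Δz = z₂ − z₁.
Δz = 5850.0 − 1374.0 = 4476.0 m; Δz/H = 4476.0/8380.0 = 0.53413.
P₂ = 85000 × exp(−0.53413) = 85000 × 0.58618 = 49825 Pa.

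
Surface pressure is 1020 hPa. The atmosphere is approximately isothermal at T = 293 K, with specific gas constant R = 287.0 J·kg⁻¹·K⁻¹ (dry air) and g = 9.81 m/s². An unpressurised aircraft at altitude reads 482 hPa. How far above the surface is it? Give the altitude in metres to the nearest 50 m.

Scale height: H = RT/g = 287.0 × 293 / 9.81 = 8572.0 m.
Invert the barometric formula: z = H ln(P₀/P).
P₀/P = 1020/482 = 2.1162; ln(2.1162) = 0.74962.
z = 8572.0 × 0.74962 = 6425.7 m.

z ≈ 6450 m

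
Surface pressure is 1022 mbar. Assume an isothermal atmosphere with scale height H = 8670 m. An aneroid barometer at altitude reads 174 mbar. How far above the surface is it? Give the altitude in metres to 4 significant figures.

z ≈ 15350 m

Invert the barometric formula: z = H ln(P₀/P).
P₀/P = 1022/174 = 5.8736; ln(5.8736) = 1.7705.
z = 8670.0 × 1.7705 = 15350 m.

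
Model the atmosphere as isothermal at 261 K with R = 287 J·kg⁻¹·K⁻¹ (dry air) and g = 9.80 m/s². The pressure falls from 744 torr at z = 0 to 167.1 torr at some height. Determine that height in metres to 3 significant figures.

Scale height: H = RT/g = 287 × 261 / 9.80 = 7643.6 m.
Invert the barometric formula: z = H ln(P₀/P).
P₀/P = 744/167.1 = 4.4524; ln(4.4524) = 1.4934.
z = 7643.6 × 1.4934 = 11415 m.

z ≈ 11400 m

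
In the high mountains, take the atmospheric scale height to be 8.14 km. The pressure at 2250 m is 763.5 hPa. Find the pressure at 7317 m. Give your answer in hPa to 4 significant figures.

P ≈ 409.7 hPa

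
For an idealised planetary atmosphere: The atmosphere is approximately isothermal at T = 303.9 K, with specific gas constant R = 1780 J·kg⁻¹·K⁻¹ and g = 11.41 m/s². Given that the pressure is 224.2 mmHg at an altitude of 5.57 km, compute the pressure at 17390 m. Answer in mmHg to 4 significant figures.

P ≈ 174.7 mmHg

Scale height: H = RT/g = 1780 × 303.9 / 11.41 = 47409 m.
Between two levels, P₂ = P₁ exp(−Δz/H) with Δz = z₂ − z₁.
Δz = 17390 − 5570.0 = 11820 m; Δz/H = 11820/47409 = 0.24932.
P₂ = 224.2 × exp(−0.24932) = 224.2 × 0.77933 = 174.73 mmHg.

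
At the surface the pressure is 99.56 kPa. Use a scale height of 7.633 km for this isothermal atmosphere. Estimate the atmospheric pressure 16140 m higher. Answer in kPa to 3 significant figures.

P ≈ 12.0 kPa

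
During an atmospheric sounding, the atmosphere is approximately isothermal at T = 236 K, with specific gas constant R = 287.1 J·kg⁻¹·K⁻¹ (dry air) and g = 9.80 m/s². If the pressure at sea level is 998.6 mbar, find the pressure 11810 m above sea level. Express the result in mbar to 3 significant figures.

P ≈ 181 mbar

Scale height: H = RT/g = 287.1 × 236 / 9.80 = 6913.8 m.
Barometric formula: P = P₀ exp(−z/H).
z/H = 11810/6913.8 = 1.7082; exp(−1.7082) = 0.18119.
P = 998.6 × 0.18119 = 180.94 mbar.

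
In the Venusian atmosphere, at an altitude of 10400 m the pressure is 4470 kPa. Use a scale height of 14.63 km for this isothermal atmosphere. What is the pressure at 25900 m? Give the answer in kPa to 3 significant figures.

P ≈ 1550 kPa

Between two levels, P₂ = P₁ exp(−Δz/H) with Δz = z₂ − z₁.
Δz = 25900 − 10400 = 15500 m; Δz/H = 15500/14630 = 1.0595.
P₂ = 4470 × exp(−1.0595) = 4470 × 0.34663 = 1549.4 kPa.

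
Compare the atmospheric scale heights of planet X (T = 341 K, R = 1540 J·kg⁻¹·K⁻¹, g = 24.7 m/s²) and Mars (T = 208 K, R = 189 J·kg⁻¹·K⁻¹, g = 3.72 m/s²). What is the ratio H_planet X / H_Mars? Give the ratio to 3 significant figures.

H_planet X/H_Mars ≈ 2.01

H = RT/g for each body.
H_planet X = 1540 × 341 / 24.7 = 21261 m.
H_Mars = 189 × 208 / 3.72 = 10568 m.
H_planet X/H_Mars = 21261/10568 = 2.0118.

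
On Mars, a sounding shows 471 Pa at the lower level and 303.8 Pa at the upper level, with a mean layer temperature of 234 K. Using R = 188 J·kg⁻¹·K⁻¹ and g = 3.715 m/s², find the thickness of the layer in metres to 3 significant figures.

Hypsometric equation: Δz = (R T̄/g) ln(P₁/P₂).
R T̄/g = 188 × 234 / 3.715 = 11842 m.
ln(471/303.8) = ln(1.5504) = 0.43851.
Δz = 11842 × 0.43851 = 5192.8 m.

Δz ≈ 5190 m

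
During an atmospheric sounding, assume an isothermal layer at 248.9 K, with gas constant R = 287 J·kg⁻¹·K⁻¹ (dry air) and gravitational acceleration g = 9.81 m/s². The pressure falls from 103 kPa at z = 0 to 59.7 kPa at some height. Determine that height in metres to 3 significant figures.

Scale height: H = RT/g = 287 × 248.9 / 9.81 = 7281.8 m.
Invert the barometric formula: z = H ln(P₀/P).
P₀/P = 103/59.7 = 1.7253; ln(1.7253) = 0.54540.
z = 7281.8 × 0.54540 = 3971.5 m.

z ≈ 3970 m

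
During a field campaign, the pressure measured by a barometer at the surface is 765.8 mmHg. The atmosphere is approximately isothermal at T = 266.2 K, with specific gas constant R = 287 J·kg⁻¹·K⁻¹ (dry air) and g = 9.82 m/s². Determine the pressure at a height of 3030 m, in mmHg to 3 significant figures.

P ≈ 519 mmHg

Scale height: H = RT/g = 287 × 266.2 / 9.82 = 7780.0 m.
Barometric formula: P = P₀ exp(−z/H).
z/H = 3030.0/7780.0 = 0.38946; exp(−0.38946) = 0.67742.
P = 765.8 × 0.67742 = 518.77 mmHg.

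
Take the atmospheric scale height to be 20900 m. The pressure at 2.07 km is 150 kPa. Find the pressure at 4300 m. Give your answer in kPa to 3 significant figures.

P ≈ 135 kPa

Between two levels, P₂ = P₁ exp(−Δz/H) with Δz = z₂ − z₁.
Δz = 4300.0 − 2070.0 = 2230.0 m; Δz/H = 2230.0/20900 = 0.10670.
P₂ = 150 × exp(−0.10670) = 150 × 0.89880 = 134.82 kPa.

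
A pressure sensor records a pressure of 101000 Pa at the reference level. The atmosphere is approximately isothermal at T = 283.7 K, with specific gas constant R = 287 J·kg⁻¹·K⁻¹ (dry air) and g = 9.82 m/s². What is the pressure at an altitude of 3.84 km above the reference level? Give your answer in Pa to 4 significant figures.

P ≈ 63560 Pa

Scale height: H = RT/g = 287 × 283.7 / 9.82 = 8291.4 m.
Barometric formula: P = P₀ exp(−z/H).
z/H = 3840.0/8291.4 = 0.46313; exp(−0.46313) = 0.62931.
P = 101000 × 0.62931 = 63560 Pa.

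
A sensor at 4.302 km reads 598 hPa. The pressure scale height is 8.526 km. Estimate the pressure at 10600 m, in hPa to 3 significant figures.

Between two levels, P₂ = P₁ exp(−Δz/H) with Δz = z₂ − z₁.
Δz = 10600 − 4302.0 = 6298.0 m; Δz/H = 6298.0/8526.0 = 0.73868.
P₂ = 598 × exp(−0.73868) = 598 × 0.47774 = 285.69 hPa.

P ≈ 286 hPa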